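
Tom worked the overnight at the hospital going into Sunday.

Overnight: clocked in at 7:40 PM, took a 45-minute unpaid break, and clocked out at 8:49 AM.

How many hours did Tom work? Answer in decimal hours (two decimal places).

Overnight: 7:40 PM → midnight = 4 h 20 min; midnight → 8:49 AM = 8 h 49 min; span 13 h 9 min; less 45 min break → 12 h 24 min

12.40 hours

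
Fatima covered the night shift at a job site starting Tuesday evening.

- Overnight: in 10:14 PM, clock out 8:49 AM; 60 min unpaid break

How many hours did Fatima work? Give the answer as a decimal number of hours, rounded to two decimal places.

Overnight: 10:14 PM → midnight = 1 h 46 min; midnight → 8:49 AM = 8 h 49 min; span 10 h 35 min; less 60 min break → 9 h 35 min

9.58 hours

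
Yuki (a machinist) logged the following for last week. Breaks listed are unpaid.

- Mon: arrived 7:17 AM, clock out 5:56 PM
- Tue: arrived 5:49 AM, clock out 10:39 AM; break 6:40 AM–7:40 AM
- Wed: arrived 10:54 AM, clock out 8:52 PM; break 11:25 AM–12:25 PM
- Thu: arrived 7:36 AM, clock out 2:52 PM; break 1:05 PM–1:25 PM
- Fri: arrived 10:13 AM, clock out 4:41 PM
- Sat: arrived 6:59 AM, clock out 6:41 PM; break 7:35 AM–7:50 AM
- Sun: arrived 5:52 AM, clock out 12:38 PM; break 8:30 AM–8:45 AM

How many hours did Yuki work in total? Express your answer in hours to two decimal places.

Mon: 7:17 AM–5:56 PM = 10 h 39 min
Tue: 5:49 AM–10:39 AM = 4 h 50 min; less 60 min break → 3 h 50 min
Wed: 10:54 AM–8:52 PM = 9 h 58 min; less 60 min break → 8 h 58 min
Thu: 7:36 AM–2:52 PM = 7 h 16 min; less 20 min break → 6 h 56 min
Fri: 10:13 AM–4:41 PM = 6 h 28 min
Sat: 6:59 AM–6:41 PM = 11 h 42 min; less 15 min break → 11 h 27 min
Sun: 5:52 AM–12:38 PM = 6 h 46 min; less 15 min break → 6 h 31 min
Total: 10 h 39 min + 3 h 50 min + 8 h 58 min + 6 h 56 min + 6 h 28 min + 11 h 27 min + 6 h 31 min = 54 h 49 min.

54.82 hours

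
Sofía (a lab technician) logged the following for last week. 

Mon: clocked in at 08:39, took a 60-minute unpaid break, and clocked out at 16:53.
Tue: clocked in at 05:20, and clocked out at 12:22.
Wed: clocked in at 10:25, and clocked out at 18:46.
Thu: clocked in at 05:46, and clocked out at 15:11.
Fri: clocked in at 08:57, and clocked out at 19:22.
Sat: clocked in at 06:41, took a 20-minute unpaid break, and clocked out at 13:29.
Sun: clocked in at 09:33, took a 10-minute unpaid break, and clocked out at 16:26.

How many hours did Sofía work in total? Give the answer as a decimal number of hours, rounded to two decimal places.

55.63 hours

Mon: 08:39–16:53 = 8 h 14 min; less 60 min break → 7 h 14 min
Tue: 05:20–12:22 = 7 h 2 min
Wed: 10:25–18:46 = 8 h 21 min
Thu: 05:46–15:11 = 9 h 25 min
Fri: 08:57–19:22 = 10 h 25 min
Sat: 06:41–13:29 = 6 h 48 min; less 20 min break → 6 h 28 min
Sun: 09:33–16:26 = 6 h 53 min; less 10 min break → 6 h 43 min
Total: 7 h 14 min + 7 h 2 min + 8 h 21 min + 9 h 25 min + 10 h 25 min + 6 h 28 min + 6 h 43 min = 55 h 38 min.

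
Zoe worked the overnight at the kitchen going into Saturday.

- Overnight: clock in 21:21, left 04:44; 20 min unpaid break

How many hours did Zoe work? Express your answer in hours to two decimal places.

7.05 hours

Overnight: 21:21 → midnight = 2 h 39 min; midnight → 04:44 = 4 h 44 min; span 7 h 23 min; less 20 min break → 7 h 3 min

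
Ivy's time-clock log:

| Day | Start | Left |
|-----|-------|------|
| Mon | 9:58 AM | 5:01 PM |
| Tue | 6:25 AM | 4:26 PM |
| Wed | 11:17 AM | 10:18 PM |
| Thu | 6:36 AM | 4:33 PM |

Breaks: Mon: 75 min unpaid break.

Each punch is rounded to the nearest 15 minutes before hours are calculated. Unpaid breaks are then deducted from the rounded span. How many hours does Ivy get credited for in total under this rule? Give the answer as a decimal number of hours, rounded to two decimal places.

36.75 hours

Mon: in 9:58 AM→10:00 AM, out 5:01 PM→5:00 PM; 7 h 0 min − 75 min = 5 h 45 min
Tue: in 6:25 AM→6:30 AM, out 4:26 PM→4:30 PM; 10 h 0 min
Wed: in 11:17 AM→11:15 AM, out 10:18 PM→10:15 PM; 11 h 0 min
Thu: in 6:36 AM→6:30 AM, out 4:33 PM→4:30 PM; 10 h 0 min
Total credited: 36 h 45 min.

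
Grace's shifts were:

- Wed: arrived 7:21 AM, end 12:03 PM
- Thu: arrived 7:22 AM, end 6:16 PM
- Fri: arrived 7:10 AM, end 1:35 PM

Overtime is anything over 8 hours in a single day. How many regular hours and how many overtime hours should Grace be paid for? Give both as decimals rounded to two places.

Wed: 7:21 AM–12:03 PM = 4 h 42 min
Thu: 7:22 AM–6:16 PM = 10 h 54 min
Fri: 7:10 AM–1:35 PM = 6 h 25 min
Wed reg 4 h 42 min / OT 0 h 0 min; Thu reg 8 h 0 min / OT 2 h 54 min; Fri reg 6 h 25 min / OT 0 h 0 min.
Totals: regular 19 h 7 min, overtime 2 h 54 min.

Regular 19.12 hours, overtime 2.90 hours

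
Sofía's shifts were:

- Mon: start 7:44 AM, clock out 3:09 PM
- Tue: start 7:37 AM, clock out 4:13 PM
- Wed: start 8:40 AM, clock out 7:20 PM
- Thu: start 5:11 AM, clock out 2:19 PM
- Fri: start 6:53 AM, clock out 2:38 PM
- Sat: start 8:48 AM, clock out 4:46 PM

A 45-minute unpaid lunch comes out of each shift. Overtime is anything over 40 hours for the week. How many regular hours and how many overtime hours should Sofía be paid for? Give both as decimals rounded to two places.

Regular 40.00 hours, overtime 7.03 hours

Mon: 7:44 AM–3:09 PM = 7 h 25 min; less 45 min break → 6 h 40 min
Tue: 7:37 AM–4:13 PM = 8 h 36 min; less 45 min break → 7 h 51 min
Wed: 8:40 AM–7:20 PM = 10 h 40 min; less 45 min break → 9 h 55 min
Thu: 5:11 AM–2:19 PM = 9 h 8 min; less 45 min break → 8 h 23 min
Fri: 6:53 AM–2:38 PM = 7 h 45 min; less 45 min break → 7 h 0 min
Sat: 8:48 AM–4:46 PM = 7 h 58 min; less 45 min break → 7 h 13 min
Total worked: 47 h 2 min = 47.03 h.
Threshold 40 h → overtime 7 h 2 min, regular 40 h 0 min.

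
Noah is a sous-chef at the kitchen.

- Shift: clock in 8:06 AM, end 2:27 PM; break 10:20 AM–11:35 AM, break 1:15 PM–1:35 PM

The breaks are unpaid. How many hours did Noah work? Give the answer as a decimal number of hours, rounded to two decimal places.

Shift: 8:06 AM–2:27 PM = 6 h 21 min; less 95 min break → 4 h 46 min

4.77 hours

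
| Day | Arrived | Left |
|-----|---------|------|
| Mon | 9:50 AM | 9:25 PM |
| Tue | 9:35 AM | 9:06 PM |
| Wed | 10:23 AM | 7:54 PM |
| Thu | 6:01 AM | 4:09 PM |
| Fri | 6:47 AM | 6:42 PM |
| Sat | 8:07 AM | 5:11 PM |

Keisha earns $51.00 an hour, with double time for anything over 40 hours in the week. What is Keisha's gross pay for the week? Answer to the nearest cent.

$4460.80

Mon: 9:50 AM–9:25 PM = 11 h 35 min
Tue: 9:35 AM–9:06 PM = 11 h 31 min
Wed: 10:23 AM–7:54 PM = 9 h 31 min
Thu: 6:01 AM–4:09 PM = 10 h 8 min
Fri: 6:47 AM–6:42 PM = 11 h 55 min
Sat: 8:07 AM–5:11 PM = 9 h 4 min
Total worked: 63 h 44 min = 3824 min.
Regular 40 h 0 min = 2400 min at $51.00/h; overtime 23 h 44 min = 1424 min at $102.00/h.
Pay = (2400 × $51.00 + 1424 × $102.00) ÷ 60 = $4460.80.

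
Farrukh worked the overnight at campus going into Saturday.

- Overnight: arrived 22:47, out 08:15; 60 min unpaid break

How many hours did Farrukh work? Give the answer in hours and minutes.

Overnight: 22:47 → midnight = 1 h 13 min; midnight → 08:15 = 8 h 15 min; span 9 h 28 min; less 60 min break → 8 h 28 min

8 h 28 min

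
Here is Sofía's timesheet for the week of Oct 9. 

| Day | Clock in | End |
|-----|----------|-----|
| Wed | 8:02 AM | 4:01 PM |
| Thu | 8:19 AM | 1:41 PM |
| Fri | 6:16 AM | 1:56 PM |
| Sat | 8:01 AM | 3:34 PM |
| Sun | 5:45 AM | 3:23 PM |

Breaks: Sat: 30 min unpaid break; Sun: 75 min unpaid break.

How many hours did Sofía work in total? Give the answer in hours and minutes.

Wed: 8:02 AM–4:01 PM = 7 h 59 min
Thu: 8:19 AM–1:41 PM = 5 h 22 min
Fri: 6:16 AM–1:56 PM = 7 h 40 min
Sat: 8:01 AM–3:34 PM = 7 h 33 min; less 30 min break → 7 h 3 min
Sun: 5:45 AM–3:23 PM = 9 h 38 min; less 75 min break → 8 h 23 min
Total: 7 h 59 min + 5 h 22 min + 7 h 40 min + 7 h 3 min + 8 h 23 min = 36 h 27 min.

36 h 27 min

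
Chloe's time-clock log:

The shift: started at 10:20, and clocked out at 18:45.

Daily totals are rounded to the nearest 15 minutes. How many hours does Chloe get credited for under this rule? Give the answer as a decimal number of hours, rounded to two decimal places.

The shift: 10:20–18:45 = 8 h 25 min → rounds to 8 h 30 min

8.50 hours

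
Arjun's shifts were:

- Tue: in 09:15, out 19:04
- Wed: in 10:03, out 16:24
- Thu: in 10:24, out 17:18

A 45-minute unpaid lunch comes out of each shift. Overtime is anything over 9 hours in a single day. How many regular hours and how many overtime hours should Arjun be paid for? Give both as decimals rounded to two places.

Regular 20.75 hours, overtime 0.07 hours

Tue: 09:15–19:04 = 9 h 49 min; less 45 min break → 9 h 4 min
Wed: 10:03–16:24 = 6 h 21 min; less 45 min break → 5 h 36 min
Thu: 10:24–17:18 = 6 h 54 min; less 45 min break → 6 h 9 min
Tue reg 9 h 0 min / OT 0 h 4 min; Wed reg 5 h 36 min / OT 0 h 0 min; Thu reg 6 h 9 min / OT 0 h 0 min.
Totals: regular 20 h 45 min, overtime 0 h 4 min.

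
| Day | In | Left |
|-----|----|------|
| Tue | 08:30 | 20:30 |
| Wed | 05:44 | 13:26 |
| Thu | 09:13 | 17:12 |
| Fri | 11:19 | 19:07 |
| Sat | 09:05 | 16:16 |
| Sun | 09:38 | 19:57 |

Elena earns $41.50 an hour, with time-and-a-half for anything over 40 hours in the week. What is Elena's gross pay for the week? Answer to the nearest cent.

$2468.21

Tue: 08:30–20:30 = 12 h 0 min
Wed: 05:44–13:26 = 7 h 42 min
Thu: 09:13–17:12 = 7 h 59 min
Fri: 11:19–19:07 = 7 h 48 min
Sat: 09:05–16:16 = 7 h 11 min
Sun: 09:38–19:57 = 10 h 19 min
Total worked: 52 h 59 min = 3179 min.
Regular 40 h 0 min = 2400 min at $41.50/h; overtime 12 h 59 min = 779 min at $62.25/h.
Pay = (2400 × $41.50 + 779 × $62.25) ÷ 60 = $2468.21.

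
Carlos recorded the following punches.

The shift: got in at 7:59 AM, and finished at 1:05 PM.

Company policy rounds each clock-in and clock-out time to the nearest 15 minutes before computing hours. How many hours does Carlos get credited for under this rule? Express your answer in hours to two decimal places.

The shift: in 7:59 AM→8:00 AM, out 1:05 PM→1:00 PM; 5 h 0 min

5.00 hours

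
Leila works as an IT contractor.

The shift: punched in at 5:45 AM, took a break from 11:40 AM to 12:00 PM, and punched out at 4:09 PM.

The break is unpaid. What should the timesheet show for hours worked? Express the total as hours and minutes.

10 h 4 min

The shift: 5:45 AM–4:09 PM = 10 h 24 min; less 20 min break → 10 h 4 min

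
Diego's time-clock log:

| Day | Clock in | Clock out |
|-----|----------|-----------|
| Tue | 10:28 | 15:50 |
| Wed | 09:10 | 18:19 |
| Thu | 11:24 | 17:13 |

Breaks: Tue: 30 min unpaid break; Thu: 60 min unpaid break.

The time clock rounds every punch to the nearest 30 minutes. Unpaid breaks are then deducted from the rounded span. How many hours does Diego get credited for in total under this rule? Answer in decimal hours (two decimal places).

Tue: in 10:28→10:30, out 15:50→16:00; 5 h 30 min − 30 min = 5 h 0 min
Wed: in 09:10→09:00, out 18:19→18:30; 9 h 30 min
Thu: in 11:24→11:30, out 17:13→17:00; 5 h 30 min − 60 min = 4 h 30 min
Total credited: 19 h 0 min.

19.00 hours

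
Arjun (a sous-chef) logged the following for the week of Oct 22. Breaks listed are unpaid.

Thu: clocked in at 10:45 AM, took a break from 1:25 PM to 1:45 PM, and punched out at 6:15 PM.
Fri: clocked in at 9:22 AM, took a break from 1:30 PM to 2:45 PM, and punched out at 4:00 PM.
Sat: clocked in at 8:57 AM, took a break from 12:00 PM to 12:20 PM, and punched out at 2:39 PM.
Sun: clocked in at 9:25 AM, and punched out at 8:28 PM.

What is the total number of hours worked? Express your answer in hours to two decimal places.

Thu: 10:45 AM–6:15 PM = 7 h 30 min; less 20 min break → 7 h 10 min
Fri: 9:22 AM–4:00 PM = 6 h 38 min; less 75 min break → 5 h 23 min
Sat: 8:57 AM–2:39 PM = 5 h 42 min; less 20 min break → 5 h 22 min
Sun: 9:25 AM–8:28 PM = 11 h 3 min
Total: 7 h 10 min + 5 h 23 min + 5 h 22 min + 11 h 3 min = 28 h 58 min.

28.97 hours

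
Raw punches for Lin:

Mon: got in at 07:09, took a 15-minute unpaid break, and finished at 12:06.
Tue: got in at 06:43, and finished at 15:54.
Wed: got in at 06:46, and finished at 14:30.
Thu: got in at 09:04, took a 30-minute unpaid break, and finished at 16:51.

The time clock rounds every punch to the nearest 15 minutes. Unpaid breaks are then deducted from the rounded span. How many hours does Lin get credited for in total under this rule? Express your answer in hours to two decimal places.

28.75 hours

Mon: in 07:09→07:15, out 12:06→12:00; 4 h 45 min − 15 min = 4 h 30 min
Tue: in 06:43→06:45, out 15:54→16:00; 9 h 15 min
Wed: in 06:46→06:45, out 14:30→14:30; 7 h 45 min
Thu: in 09:04→09:00, out 16:51→16:45; 7 h 45 min − 30 min = 7 h 15 min
Total credited: 28 h 45 min.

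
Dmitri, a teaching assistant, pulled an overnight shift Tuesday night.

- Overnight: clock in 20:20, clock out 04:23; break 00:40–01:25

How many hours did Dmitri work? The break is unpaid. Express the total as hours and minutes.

Overnight: 20:20 → midnight = 3 h 40 min; midnight → 04:23 = 4 h 23 min; span 8 h 3 min; less 45 min break → 7 h 18 min

7 h 18 min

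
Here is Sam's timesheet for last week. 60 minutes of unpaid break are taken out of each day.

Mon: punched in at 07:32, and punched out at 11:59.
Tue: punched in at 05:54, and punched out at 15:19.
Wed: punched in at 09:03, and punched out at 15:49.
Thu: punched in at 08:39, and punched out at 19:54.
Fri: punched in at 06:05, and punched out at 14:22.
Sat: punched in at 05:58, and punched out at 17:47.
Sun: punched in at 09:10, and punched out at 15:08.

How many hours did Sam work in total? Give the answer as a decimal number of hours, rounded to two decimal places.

50.95 hours

Mon: 07:32–11:59 = 4 h 27 min; less 60 min break → 3 h 27 min
Tue: 05:54–15:19 = 9 h 25 min; less 60 min break → 8 h 25 min
Wed: 09:03–15:49 = 6 h 46 min; less 60 min break → 5 h 46 min
Thu: 08:39–19:54 = 11 h 15 min; less 60 min break → 10 h 15 min
Fri: 06:05–14:22 = 8 h 17 min; less 60 min break → 7 h 17 min
Sat: 05:58–17:47 = 11 h 49 min; less 60 min break → 10 h 49 min
Sun: 09:10–15:08 = 5 h 58 min; less 60 min break → 4 h 58 min
Total: 3 h 27 min + 8 h 25 min + 5 h 46 min + 10 h 15 min + 7 h 17 min + 10 h 49 min + 4 h 58 min = 50 h 57 min.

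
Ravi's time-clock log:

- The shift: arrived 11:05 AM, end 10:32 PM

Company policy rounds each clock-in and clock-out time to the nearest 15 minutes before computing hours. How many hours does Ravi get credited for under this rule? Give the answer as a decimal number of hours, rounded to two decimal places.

11.50 hours

The shift: in 11:05 AM→11:00 AM, out 10:32 PM→10:30 PM; 11 h 30 min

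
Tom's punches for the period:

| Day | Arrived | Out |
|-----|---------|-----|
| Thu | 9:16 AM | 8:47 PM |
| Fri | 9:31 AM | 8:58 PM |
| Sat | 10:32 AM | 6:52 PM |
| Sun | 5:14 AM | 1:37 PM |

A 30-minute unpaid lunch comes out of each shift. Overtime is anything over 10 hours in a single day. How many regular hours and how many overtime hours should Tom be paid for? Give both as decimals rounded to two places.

Thu: 9:16 AM–8:47 PM = 11 h 31 min; less 30 min break → 11 h 1 min
Fri: 9:31 AM–8:58 PM = 11 h 27 min; less 30 min break → 10 h 57 min
Sat: 10:32 AM–6:52 PM = 8 h 20 min; less 30 min break → 7 h 50 min
Sun: 5:14 AM–1:37 PM = 8 h 23 min; less 30 min break → 7 h 53 min
Thu reg 10 h 0 min / OT 1 h 1 min; Fri reg 10 h 0 min / OT 0 h 57 min; Sat reg 7 h 50 min / OT 0 h 0 min; Sun reg 7 h 53 min / OT 0 h 0 min.
Totals: regular 35 h 43 min, overtime 1 h 58 min.

Regular 35.72 hours, overtime 1.97 hours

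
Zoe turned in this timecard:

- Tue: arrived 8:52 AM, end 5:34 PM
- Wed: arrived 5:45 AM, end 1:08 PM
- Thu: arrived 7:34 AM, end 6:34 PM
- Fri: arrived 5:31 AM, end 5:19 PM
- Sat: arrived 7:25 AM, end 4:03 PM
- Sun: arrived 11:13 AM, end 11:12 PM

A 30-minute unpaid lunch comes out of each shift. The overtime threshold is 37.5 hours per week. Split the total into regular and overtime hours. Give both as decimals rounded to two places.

Tue: 8:52 AM–5:34 PM = 8 h 42 min; less 30 min break → 8 h 12 min
Wed: 5:45 AM–1:08 PM = 7 h 23 min; less 30 min break → 6 h 53 min
Thu: 7:34 AM–6:34 PM = 11 h 0 min; less 30 min break → 10 h 30 min
Fri: 5:31 AM–5:19 PM = 11 h 48 min; less 30 min break → 11 h 18 min
Sat: 7:25 AM–4:03 PM = 8 h 38 min; less 30 min break → 8 h 8 min
Sun: 11:13 AM–11:12 PM = 11 h 59 min; less 30 min break → 11 h 29 min
Total worked: 56 h 30 min = 56.50 h.
Threshold 37.5 h → overtime 19 h 0 min, regular 37 h 30 min.

Regular 37.50 hours, overtime 19.00 hours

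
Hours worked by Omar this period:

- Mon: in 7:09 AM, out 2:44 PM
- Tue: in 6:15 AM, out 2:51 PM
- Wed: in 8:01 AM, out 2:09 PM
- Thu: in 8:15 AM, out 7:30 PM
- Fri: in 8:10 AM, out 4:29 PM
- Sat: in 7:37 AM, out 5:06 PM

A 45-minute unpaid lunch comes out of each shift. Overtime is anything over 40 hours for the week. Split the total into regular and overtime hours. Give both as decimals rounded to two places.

Mon: 7:09 AM–2:44 PM = 7 h 35 min; less 45 min break → 6 h 50 min
Tue: 6:15 AM–2:51 PM = 8 h 36 min; less 45 min break → 7 h 51 min
Wed: 8:01 AM–2:09 PM = 6 h 8 min; less 45 min break → 5 h 23 min
Thu: 8:15 AM–7:30 PM = 11 h 15 min; less 45 min break → 10 h 30 min
Fri: 8:10 AM–4:29 PM = 8 h 19 min; less 45 min break → 7 h 34 min
Sat: 7:37 AM–5:06 PM = 9 h 29 min; less 45 min break → 8 h 44 min
Total worked: 46 h 52 min = 46.87 h.
Threshold 40 h → overtime 6 h 52 min, regular 40 h 0 min.

Regular 40.00 hours, overtime 6.87 hours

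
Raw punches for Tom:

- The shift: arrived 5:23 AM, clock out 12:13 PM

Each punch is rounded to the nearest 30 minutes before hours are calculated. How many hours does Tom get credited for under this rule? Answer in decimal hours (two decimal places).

The shift: in 5:23 AM→5:30 AM, out 12:13 PM→12:00 PM; 6 h 30 min

6.50 hours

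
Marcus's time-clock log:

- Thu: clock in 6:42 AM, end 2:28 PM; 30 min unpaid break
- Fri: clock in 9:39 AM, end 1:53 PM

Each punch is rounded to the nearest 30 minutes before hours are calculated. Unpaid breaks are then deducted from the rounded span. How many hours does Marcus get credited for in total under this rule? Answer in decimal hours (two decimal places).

Thu: in 6:42 AM→6:30 AM, out 2:28 PM→2:30 PM; 8 h 0 min − 30 min = 7 h 30 min
Fri: in 9:39 AM→9:30 AM, out 1:53 PM→2:00 PM; 4 h 30 min
Total credited: 12 h 0 min.

12.00 hours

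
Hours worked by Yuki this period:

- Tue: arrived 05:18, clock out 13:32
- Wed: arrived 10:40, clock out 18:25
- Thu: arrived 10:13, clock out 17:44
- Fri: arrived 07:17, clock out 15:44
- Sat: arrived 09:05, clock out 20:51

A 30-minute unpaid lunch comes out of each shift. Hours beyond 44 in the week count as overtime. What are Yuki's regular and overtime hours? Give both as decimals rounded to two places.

Regular 41.22 hours, overtime 0.00 hours

Tue: 05:18–13:32 = 8 h 14 min; less 30 min break → 7 h 44 min
Wed: 10:40–18:25 = 7 h 45 min; less 30 min break → 7 h 15 min
Thu: 10:13–17:44 = 7 h 31 min; less 30 min break → 7 h 1 min
Fri: 07:17–15:44 = 8 h 27 min; less 30 min break → 7 h 57 min
Sat: 09:05–20:51 = 11 h 46 min; less 30 min break → 11 h 16 min
Total worked: 41 h 13 min = 41.22 h.
Threshold 44 h → overtime 0 h 0 min, regular 41 h 13 min.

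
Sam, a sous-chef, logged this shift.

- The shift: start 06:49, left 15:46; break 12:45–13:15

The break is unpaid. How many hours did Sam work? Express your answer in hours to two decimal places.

8.45 hours

The shift: 06:49–15:46 = 8 h 57 min; less 30 min break → 8 h 27 min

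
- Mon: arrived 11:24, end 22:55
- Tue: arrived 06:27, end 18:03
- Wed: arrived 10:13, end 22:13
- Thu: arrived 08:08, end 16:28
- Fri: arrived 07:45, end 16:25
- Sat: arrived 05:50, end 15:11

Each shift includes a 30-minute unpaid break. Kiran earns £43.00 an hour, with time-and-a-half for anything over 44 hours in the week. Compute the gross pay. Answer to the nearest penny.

£2825.10

Mon: 11:24–22:55 = 11 h 31 min; less 30 min break → 11 h 1 min
Tue: 06:27–18:03 = 11 h 36 min; less 30 min break → 11 h 6 min
Wed: 10:13–22:13 = 12 h 0 min; less 30 min break → 11 h 30 min
Thu: 08:08–16:28 = 8 h 20 min; less 30 min break → 7 h 50 min
Fri: 07:45–16:25 = 8 h 40 min; less 30 min break → 8 h 10 min
Sat: 05:50–15:11 = 9 h 21 min; less 30 min break → 8 h 51 min
Total worked: 58 h 28 min = 3508 min.
Regular 44 h 0 min = 2640 min at £43.00/h; overtime 14 h 28 min = 868 min at £64.50/h.
Pay = (2640 × £43.00 + 868 × £64.50) ÷ 60 = £2825.10.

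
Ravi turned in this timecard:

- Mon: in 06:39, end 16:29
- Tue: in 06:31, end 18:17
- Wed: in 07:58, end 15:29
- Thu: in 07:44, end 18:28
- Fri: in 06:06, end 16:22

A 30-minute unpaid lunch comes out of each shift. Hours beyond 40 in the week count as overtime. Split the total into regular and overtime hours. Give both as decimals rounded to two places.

Regular 40.00 hours, overtime 7.62 hours

Mon: 06:39–16:29 = 9 h 50 min; less 30 min break → 9 h 20 min
Tue: 06:31–18:17 = 11 h 46 min; less 30 min break → 11 h 16 min
Wed: 07:58–15:29 = 7 h 31 min; less 30 min break → 7 h 1 min
Thu: 07:44–18:28 = 10 h 44 min; less 30 min break → 10 h 14 min
Fri: 06:06–16:22 = 10 h 16 min; less 30 min break → 9 h 46 min
Total worked: 47 h 37 min = 47.62 h.
Threshold 40 h → overtime 7 h 37 min, regular 40 h 0 min.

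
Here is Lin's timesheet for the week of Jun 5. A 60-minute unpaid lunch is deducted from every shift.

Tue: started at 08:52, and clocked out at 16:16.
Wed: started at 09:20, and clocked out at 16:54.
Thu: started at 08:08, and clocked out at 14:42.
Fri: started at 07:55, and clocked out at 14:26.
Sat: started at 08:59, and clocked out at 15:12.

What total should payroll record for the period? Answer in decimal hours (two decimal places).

Tue: 08:52–16:16 = 7 h 24 min; less 60 min break → 6 h 24 min
Wed: 09:20–16:54 = 7 h 34 min; less 60 min break → 6 h 34 min
Thu: 08:08–14:42 = 6 h 34 min; less 60 min break → 5 h 34 min
Fri: 07:55–14:26 = 6 h 31 min; less 60 min break → 5 h 31 min
Sat: 08:59–15:12 = 6 h 13 min; less 60 min break → 5 h 13 min
Total: 6 h 24 min + 6 h 34 min + 5 h 34 min + 5 h 31 min + 5 h 13 min = 29 h 16 min.

29.27 hours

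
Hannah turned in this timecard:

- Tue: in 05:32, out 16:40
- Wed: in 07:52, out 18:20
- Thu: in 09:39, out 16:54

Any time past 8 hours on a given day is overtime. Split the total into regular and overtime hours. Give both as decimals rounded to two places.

Tue: 05:32–16:40 = 11 h 8 min
Wed: 07:52–18:20 = 10 h 28 min
Thu: 09:39–16:54 = 7 h 15 min
Tue reg 8 h 0 min / OT 3 h 8 min; Wed reg 8 h 0 min / OT 2 h 28 min; Thu reg 7 h 15 min / OT 0 h 0 min.
Totals: regular 23 h 15 min, overtime 5 h 36 min.

Regular 23.25 hours, overtime 5.60 hours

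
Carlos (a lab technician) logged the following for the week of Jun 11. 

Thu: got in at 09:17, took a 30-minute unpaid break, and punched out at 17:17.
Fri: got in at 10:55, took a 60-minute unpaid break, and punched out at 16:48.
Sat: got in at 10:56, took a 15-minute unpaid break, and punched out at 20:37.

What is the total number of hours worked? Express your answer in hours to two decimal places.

Thu: 09:17–17:17 = 8 h 0 min; less 30 min break → 7 h 30 min
Fri: 10:55–16:48 = 5 h 53 min; less 60 min break → 4 h 53 min
Sat: 10:56–20:37 = 9 h 41 min; less 15 min break → 9 h 26 min
Total: 7 h 30 min + 4 h 53 min + 9 h 26 min = 21 h 49 min.

21.82 hours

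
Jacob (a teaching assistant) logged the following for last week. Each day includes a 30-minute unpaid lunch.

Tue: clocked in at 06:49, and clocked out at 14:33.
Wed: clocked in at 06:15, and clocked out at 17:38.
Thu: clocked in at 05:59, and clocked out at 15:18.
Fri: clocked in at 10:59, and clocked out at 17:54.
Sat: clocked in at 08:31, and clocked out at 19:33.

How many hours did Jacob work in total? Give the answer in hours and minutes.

Tue: 06:49–14:33 = 7 h 44 min; less 30 min break → 7 h 14 min
Wed: 06:15–17:38 = 11 h 23 min; less 30 min break → 10 h 53 min
Thu: 05:59–15:18 = 9 h 19 min; less 30 min break → 8 h 49 min
Fri: 10:59–17:54 = 6 h 55 min; less 30 min break → 6 h 25 min
Sat: 08:31–19:33 = 11 h 2 min; less 30 min break → 10 h 32 min
Total: 7 h 14 min + 10 h 53 min + 8 h 49 min + 6 h 25 min + 10 h 32 min = 43 h 53 min.

43 h 53 min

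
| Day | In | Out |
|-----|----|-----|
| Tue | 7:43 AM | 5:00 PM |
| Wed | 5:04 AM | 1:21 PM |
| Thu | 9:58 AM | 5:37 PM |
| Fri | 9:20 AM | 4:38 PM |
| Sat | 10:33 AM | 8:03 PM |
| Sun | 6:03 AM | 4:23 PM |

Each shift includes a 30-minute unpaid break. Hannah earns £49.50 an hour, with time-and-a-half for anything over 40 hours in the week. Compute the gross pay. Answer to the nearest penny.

Tue: 7:43 AM–5:00 PM = 9 h 17 min; less 30 min break → 8 h 47 min
Wed: 5:04 AM–1:21 PM = 8 h 17 min; less 30 min break → 7 h 47 min
Thu: 9:58 AM–5:37 PM = 7 h 39 min; less 30 min break → 7 h 9 min
Fri: 9:20 AM–4:38 PM = 7 h 18 min; less 30 min break → 6 h 48 min
Sat: 10:33 AM–8:03 PM = 9 h 30 min; less 30 min break → 9 h 0 min
Sun: 6:03 AM–4:23 PM = 10 h 20 min; less 30 min break → 9 h 50 min
Total worked: 49 h 21 min = 2961 min.
Regular 40 h 0 min = 2400 min at £49.50/h; overtime 9 h 21 min = 561 min at £74.25/h.
Pay = (2400 × £49.50 + 561 × £74.25) ÷ 60 = £2674.24.

£2674.24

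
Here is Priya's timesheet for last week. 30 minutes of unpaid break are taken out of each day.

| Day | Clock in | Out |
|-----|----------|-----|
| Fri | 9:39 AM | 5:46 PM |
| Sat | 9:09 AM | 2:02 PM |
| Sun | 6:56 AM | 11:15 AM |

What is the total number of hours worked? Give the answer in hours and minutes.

Fri: 9:39 AM–5:46 PM = 8 h 7 min; less 30 min break → 7 h 37 min
Sat: 9:09 AM–2:02 PM = 4 h 53 min; less 30 min break → 4 h 23 min
Sun: 6:56 AM–11:15 AM = 4 h 19 min; less 30 min break → 3 h 49 min
Total: 7 h 37 min + 4 h 23 min + 3 h 49 min = 15 h 49 min.

15 h 49 min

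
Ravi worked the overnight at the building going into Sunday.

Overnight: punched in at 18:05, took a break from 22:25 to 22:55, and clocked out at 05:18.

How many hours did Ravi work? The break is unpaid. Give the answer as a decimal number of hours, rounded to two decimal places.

10.72 hours

Overnight: 18:05 → midnight = 5 h 55 min; midnight → 05:18 = 5 h 18 min; span 11 h 13 min; less 30 min break → 10 h 43 min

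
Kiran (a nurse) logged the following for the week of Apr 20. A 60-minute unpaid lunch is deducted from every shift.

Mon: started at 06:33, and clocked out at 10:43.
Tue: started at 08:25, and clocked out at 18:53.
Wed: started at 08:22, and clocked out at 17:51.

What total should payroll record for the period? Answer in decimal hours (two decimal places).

21.12 hours

Mon: 06:33–10:43 = 4 h 10 min; less 60 min break → 3 h 10 min
Tue: 08:25–18:53 = 10 h 28 min; less 60 min break → 9 h 28 min
Wed: 08:22–17:51 = 9 h 29 min; less 60 min break → 8 h 29 min
Total: 3 h 10 min + 9 h 28 min + 8 h 29 min = 21 h 7 min.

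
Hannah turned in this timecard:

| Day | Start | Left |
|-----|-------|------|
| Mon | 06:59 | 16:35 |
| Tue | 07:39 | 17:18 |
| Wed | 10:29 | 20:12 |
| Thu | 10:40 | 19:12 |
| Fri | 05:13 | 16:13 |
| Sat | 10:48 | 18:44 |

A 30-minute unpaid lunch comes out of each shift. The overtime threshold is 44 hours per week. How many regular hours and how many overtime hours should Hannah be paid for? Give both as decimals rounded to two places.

Regular 44.00 hours, overtime 9.43 hours

Mon: 06:59–16:35 = 9 h 36 min; less 30 min break → 9 h 6 min
Tue: 07:39–17:18 = 9 h 39 min; less 30 min break → 9 h 9 min
Wed: 10:29–20:12 = 9 h 43 min; less 30 min break → 9 h 13 min
Thu: 10:40–19:12 = 8 h 32 min; less 30 min break → 8 h 2 min
Fri: 05:13–16:13 = 11 h 0 min; less 30 min break → 10 h 30 min
Sat: 10:48–18:44 = 7 h 56 min; less 30 min break → 7 h 26 min
Total worked: 53 h 26 min = 53.43 h.
Threshold 44 h → overtime 9 h 26 min, regular 44 h 0 min.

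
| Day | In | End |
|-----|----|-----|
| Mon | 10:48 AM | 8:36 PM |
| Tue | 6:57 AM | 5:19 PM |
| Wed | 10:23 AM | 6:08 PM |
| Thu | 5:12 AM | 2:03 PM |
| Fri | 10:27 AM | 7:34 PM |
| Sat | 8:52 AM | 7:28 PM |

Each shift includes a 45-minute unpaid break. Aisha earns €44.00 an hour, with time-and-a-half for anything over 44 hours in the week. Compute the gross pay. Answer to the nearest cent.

Mon: 10:48 AM–8:36 PM = 9 h 48 min; less 45 min break → 9 h 3 min
Tue: 6:57 AM–5:19 PM = 10 h 22 min; less 45 min break → 9 h 37 min
Wed: 10:23 AM–6:08 PM = 7 h 45 min; less 45 min break → 7 h 0 min
Thu: 5:12 AM–2:03 PM = 8 h 51 min; less 45 min break → 8 h 6 min
Fri: 10:27 AM–7:34 PM = 9 h 7 min; less 45 min break → 8 h 22 min
Sat: 8:52 AM–7:28 PM = 10 h 36 min; less 45 min break → 9 h 51 min
Total worked: 51 h 59 min = 3119 min.
Regular 44 h 0 min = 2640 min at €44.00/h; overtime 7 h 59 min = 479 min at €66.00/h.
Pay = (2640 × €44.00 + 479 × €66.00) ÷ 60 = €2462.90.

€2462.90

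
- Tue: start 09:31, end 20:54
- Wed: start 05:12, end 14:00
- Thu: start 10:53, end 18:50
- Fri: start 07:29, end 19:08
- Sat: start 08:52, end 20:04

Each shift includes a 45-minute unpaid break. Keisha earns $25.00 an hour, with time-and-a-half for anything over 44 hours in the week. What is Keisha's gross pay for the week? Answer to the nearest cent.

Tue: 09:31–20:54 = 11 h 23 min; less 45 min break → 10 h 38 min
Wed: 05:12–14:00 = 8 h 48 min; less 45 min break → 8 h 3 min
Thu: 10:53–18:50 = 7 h 57 min; less 45 min break → 7 h 12 min
Fri: 07:29–19:08 = 11 h 39 min; less 45 min break → 10 h 54 min
Sat: 08:52–20:04 = 11 h 12 min; less 45 min break → 10 h 27 min
Total worked: 47 h 14 min = 2834 min.
Regular 44 h 0 min = 2640 min at $25.00/h; overtime 3 h 14 min = 194 min at $37.50/h.
Pay = (2640 × $25.00 + 194 × $37.50) ÷ 60 = $1221.25.

$1221.25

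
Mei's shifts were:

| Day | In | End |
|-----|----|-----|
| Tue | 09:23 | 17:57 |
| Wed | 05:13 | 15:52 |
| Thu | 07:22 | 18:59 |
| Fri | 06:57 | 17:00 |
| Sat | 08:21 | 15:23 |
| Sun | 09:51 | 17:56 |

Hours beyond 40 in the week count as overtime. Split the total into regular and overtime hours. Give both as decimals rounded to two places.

Tue: 09:23–17:57 = 8 h 34 min
Wed: 05:13–15:52 = 10 h 39 min
Thu: 07:22–18:59 = 11 h 37 min
Fri: 06:57–17:00 = 10 h 3 min
Sat: 08:21–15:23 = 7 h 2 min
Sun: 09:51–17:56 = 8 h 5 min
Total worked: 56 h 0 min = 56.00 h.
Threshold 40 h → overtime 16 h 0 min, regular 40 h 0 min.

Regular 40.00 hours, overtime 16.00 hours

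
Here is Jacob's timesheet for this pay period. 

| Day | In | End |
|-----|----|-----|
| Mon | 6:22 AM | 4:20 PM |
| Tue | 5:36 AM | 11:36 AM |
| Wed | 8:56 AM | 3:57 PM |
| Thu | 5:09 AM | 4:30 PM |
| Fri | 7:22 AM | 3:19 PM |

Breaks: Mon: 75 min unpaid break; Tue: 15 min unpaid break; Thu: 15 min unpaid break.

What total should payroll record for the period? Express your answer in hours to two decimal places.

Mon: 6:22 AM–4:20 PM = 9 h 58 min; less 75 min break → 8 h 43 min
Tue: 5:36 AM–11:36 AM = 6 h 0 min; less 15 min break → 5 h 45 min
Wed: 8:56 AM–3:57 PM = 7 h 1 min
Thu: 5:09 AM–4:30 PM = 11 h 21 min; less 15 min break → 11 h 6 min
Fri: 7:22 AM–3:19 PM = 7 h 57 min
Total: 8 h 43 min + 5 h 45 min + 7 h 1 min + 11 h 6 min + 7 h 57 min = 40 h 32 min.

40.53 hours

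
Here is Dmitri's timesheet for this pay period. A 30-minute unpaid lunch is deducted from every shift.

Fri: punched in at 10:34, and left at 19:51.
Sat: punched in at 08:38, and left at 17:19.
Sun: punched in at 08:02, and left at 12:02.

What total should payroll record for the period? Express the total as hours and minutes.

20 h 28 min

Fri: 10:34–19:51 = 9 h 17 min; less 30 min break → 8 h 47 min
Sat: 08:38–17:19 = 8 h 41 min; less 30 min break → 8 h 11 min
Sun: 08:02–12:02 = 4 h 0 min; less 30 min break → 3 h 30 min
Total: 8 h 47 min + 8 h 11 min + 3 h 30 min = 20 h 28 min.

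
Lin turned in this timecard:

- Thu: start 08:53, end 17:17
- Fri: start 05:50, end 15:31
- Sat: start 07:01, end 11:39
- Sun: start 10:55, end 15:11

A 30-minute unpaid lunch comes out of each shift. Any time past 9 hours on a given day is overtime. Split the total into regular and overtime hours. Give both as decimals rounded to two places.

Regular 24.80 hours, overtime 0.18 hours

Thu: 08:53–17:17 = 8 h 24 min; less 30 min break → 7 h 54 min
Fri: 05:50–15:31 = 9 h 41 min; less 30 min break → 9 h 11 min
Sat: 07:01–11:39 = 4 h 38 min; less 30 min break → 4 h 8 min
Sun: 10:55–15:11 = 4 h 16 min; less 30 min break → 3 h 46 min
Thu reg 7 h 54 min / OT 0 h 0 min; Fri reg 9 h 0 min / OT 0 h 11 min; Sat reg 4 h 8 min / OT 0 h 0 min; Sun reg 3 h 46 min / OT 0 h 0 min.
Totals: regular 24 h 48 min, overtime 0 h 11 min.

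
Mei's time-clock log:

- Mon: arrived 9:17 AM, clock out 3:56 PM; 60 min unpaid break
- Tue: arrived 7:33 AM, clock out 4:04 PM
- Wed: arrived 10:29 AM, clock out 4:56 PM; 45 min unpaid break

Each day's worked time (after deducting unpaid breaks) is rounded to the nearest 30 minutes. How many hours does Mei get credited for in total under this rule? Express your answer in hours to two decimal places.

Mon: 9:17 AM–3:56 PM = 6 h 39 min − 60 min = 5 h 39 min → rounds to 5 h 30 min
Tue: 7:33 AM–4:04 PM = 8 h 31 min → rounds to 8 h 30 min
Wed: 10:29 AM–4:56 PM = 6 h 27 min − 45 min = 5 h 42 min → rounds to 5 h 30 min
Total credited: 19 h 30 min.

19.50 hours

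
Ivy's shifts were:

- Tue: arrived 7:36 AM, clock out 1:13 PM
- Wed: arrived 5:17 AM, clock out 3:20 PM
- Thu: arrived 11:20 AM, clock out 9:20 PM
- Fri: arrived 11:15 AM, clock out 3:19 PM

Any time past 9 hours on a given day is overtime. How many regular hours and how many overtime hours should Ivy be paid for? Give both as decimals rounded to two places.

Tue: 7:36 AM–1:13 PM = 5 h 37 min
Wed: 5:17 AM–3:20 PM = 10 h 3 min
Thu: 11:20 AM–9:20 PM = 10 h 0 min
Fri: 11:15 AM–3:19 PM = 4 h 4 min
Tue reg 5 h 37 min / OT 0 h 0 min; Wed reg 9 h 0 min / OT 1 h 3 min; Thu reg 9 h 0 min / OT 1 h 0 min; Fri reg 4 h 4 min / OT 0 h 0 min.
Totals: regular 27 h 41 min, overtime 2 h 3 min.

Regular 27.68 hours, overtime 2.05 hours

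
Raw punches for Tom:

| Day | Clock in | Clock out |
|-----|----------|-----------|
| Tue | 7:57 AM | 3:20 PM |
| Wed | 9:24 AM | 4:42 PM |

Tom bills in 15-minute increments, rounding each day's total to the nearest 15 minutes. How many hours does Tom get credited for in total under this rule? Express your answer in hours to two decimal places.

14.75 hours

Tue: 7:57 AM–3:20 PM = 7 h 23 min → rounds to 7 h 30 min
Wed: 9:24 AM–4:42 PM = 7 h 18 min → rounds to 7 h 15 min
Total credited: 14 h 45 min.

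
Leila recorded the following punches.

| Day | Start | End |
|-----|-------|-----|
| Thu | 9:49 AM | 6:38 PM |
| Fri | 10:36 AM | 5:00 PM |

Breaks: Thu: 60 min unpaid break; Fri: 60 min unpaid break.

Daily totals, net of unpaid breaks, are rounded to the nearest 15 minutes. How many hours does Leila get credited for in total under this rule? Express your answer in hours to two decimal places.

Thu: 9:49 AM–6:38 PM = 8 h 49 min − 60 min = 7 h 49 min → rounds to 7 h 45 min
Fri: 10:36 AM–5:00 PM = 6 h 24 min − 60 min = 5 h 24 min → rounds to 5 h 30 min
Total credited: 13 h 15 min.

13.25 hours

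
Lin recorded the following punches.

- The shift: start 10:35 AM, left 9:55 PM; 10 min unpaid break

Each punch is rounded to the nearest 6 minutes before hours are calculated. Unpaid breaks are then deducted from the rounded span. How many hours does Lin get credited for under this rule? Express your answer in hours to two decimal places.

The shift: in 10:35 AM→10:36 AM, out 9:55 PM→9:54 PM; 11 h 18 min − 10 min = 11 h 8 min

11.13 hours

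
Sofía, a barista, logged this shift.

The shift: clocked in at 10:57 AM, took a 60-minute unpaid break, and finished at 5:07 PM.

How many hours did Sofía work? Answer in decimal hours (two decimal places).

5.17 hours

The shift: 10:57 AM–5:07 PM = 6 h 10 min; less 60 min break → 5 h 10 min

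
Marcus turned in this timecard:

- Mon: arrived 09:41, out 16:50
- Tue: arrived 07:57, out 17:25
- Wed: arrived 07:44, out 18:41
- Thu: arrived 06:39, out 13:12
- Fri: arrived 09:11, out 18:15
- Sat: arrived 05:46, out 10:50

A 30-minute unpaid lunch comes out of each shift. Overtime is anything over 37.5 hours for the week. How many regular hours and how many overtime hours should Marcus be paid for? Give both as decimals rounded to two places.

Mon: 09:41–16:50 = 7 h 9 min; less 30 min break → 6 h 39 min
Tue: 07:57–17:25 = 9 h 28 min; less 30 min break → 8 h 58 min
Wed: 07:44–18:41 = 10 h 57 min; less 30 min break → 10 h 27 min
Thu: 06:39–13:12 = 6 h 33 min; less 30 min break → 6 h 3 min
Fri: 09:11–18:15 = 9 h 4 min; less 30 min break → 8 h 34 min
Sat: 05:46–10:50 = 5 h 4 min; less 30 min break → 4 h 34 min
Total worked: 45 h 15 min = 45.25 h.
Threshold 37.5 h → overtime 7 h 45 min, regular 37 h 30 min.

Regular 37.50 hours, overtime 7.75 hours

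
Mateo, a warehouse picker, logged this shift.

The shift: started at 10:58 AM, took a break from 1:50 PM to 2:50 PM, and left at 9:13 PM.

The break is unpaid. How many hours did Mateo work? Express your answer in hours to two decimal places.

9.25 hours

The shift: 10:58 AM–9:13 PM = 10 h 15 min; less 60 min break → 9 h 15 min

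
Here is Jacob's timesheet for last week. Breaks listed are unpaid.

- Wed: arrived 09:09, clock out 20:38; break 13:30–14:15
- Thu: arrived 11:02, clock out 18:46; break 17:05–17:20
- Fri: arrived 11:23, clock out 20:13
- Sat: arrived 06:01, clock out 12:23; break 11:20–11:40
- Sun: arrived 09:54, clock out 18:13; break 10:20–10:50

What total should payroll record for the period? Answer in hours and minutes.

40 h 54 min

Wed: 09:09–20:38 = 11 h 29 min; less 45 min break → 10 h 44 min
Thu: 11:02–18:46 = 7 h 44 min; less 15 min break → 7 h 29 min
Fri: 11:23–20:13 = 8 h 50 min
Sat: 06:01–12:23 = 6 h 22 min; less 20 min break → 6 h 2 min
Sun: 09:54–18:13 = 8 h 19 min; less 30 min break → 7 h 49 min
Total: 10 h 44 min + 7 h 29 min + 8 h 50 min + 6 h 2 min + 7 h 49 min = 40 h 54 min.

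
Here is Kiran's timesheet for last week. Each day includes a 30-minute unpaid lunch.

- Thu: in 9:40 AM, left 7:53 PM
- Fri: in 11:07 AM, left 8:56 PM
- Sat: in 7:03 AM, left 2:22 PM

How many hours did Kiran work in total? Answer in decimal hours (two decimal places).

25.85 hours

Thu: 9:40 AM–7:53 PM = 10 h 13 min; less 30 min break → 9 h 43 min
Fri: 11:07 AM–8:56 PM = 9 h 49 min; less 30 min break → 9 h 19 min
Sat: 7:03 AM–2:22 PM = 7 h 19 min; less 30 min break → 6 h 49 min
Total: 9 h 43 min + 9 h 19 min + 6 h 49 min = 25 h 51 min.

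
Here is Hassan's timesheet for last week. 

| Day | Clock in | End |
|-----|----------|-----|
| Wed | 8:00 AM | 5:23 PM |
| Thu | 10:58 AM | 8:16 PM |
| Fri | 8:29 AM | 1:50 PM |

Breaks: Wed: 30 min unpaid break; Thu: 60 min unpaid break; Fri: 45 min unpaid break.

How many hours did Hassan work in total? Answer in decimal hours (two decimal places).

21.78 hours

Wed: 8:00 AM–5:23 PM = 9 h 23 min; less 30 min break → 8 h 53 min
Thu: 10:58 AM–8:16 PM = 9 h 18 min; less 60 min break → 8 h 18 min
Fri: 8:29 AM–1:50 PM = 5 h 21 min; less 45 min break → 4 h 36 min
Total: 8 h 53 min + 8 h 18 min + 4 h 36 min = 21 h 47 min.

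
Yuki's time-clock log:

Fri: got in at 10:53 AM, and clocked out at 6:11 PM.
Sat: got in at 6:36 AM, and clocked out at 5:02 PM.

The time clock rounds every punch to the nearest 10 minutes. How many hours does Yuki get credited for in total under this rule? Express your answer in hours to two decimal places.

17.67 hours

Fri: in 10:53 AM→10:50 AM, out 6:11 PM→6:10 PM; 7 h 20 min
Sat: in 6:36 AM→6:40 AM, out 5:02 PM→5:00 PM; 10 h 20 min
Total credited: 17 h 40 min.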